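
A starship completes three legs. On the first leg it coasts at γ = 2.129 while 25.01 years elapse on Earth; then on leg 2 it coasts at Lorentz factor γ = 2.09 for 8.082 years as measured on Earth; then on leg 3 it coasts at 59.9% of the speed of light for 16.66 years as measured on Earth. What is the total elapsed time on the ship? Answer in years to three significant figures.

Leg 1: γ = 2.129; τ_1 = 25.01/2.129 = 11.75 years.
Leg 2: γ = 2.09; τ_2 = 8.082/2.090 = 3.867 years.
Leg 3: β = 0.599; γ = 1/√(1 − 0.599²) = 1/√0.6412 = 1.249; τ_3 = 16.66/1.249 = 13.34 years.
Total: 11.75 + 3.867 + 13.34 years.

τ = 29.0 years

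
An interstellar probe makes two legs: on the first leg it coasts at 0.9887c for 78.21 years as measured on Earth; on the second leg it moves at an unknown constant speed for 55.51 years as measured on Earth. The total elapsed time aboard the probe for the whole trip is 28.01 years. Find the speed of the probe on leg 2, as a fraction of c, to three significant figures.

β = 0.956

Leg 1: γ = 1/√(1 − 0.9887²) = 1/√0.02247 = 6.671; τ_1 = 78.21/6.671 = 11.72 years.
Leg 2: speed unknown; τ_2 = 55.51/γ_2.
Total proper time: 11.72 + τ_2 = 28.01, so τ_2 = 28.01 − 11.72 = 16.29 years.
γ_2 = 55.51/16.29 = 3.409; β = √(1 − 1/γ²) = √0.9139.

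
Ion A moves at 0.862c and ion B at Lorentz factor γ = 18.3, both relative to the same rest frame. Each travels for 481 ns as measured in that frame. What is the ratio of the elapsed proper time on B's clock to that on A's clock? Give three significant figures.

τ_B/τ_A = 0.108

A: γ = 1/√(1 − 0.862²) = 1/√0.2570 = 1.973. B: γ = 18.3.
τ_A/τ_B = γ_B/γ_A = 18.30/1.973 = 9.276, so τ_B/τ_A = 0.1078.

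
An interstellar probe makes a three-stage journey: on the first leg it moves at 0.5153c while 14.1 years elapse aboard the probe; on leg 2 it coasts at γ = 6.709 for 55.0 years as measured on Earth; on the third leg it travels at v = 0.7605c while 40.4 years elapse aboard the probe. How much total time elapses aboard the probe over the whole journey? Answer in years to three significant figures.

Leg 1: 14.1 years is already measured aboard the probe.
Leg 2: γ = 6.709; τ_2 = 55.0/6.709 = 8.198 years.
Leg 3: 40.4 years is already measured aboard the probe.
Total: 14.10 + 8.198 + 40.40 years.

τ = 62.7 years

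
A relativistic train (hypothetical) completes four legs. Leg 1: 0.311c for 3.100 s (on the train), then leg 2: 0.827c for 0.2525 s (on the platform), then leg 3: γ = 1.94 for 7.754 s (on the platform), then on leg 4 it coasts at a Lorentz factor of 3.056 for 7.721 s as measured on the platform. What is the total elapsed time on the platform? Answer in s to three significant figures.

Leg 1: γ = 1/√(1 − 0.311²) = 1/√0.9033 = 1.052; Δt_1 = 1.052 × 3.100 = 3.262 s.
Leg 2: 0.2525 s is already measured on the platform.
Leg 3: 7.754 s is already measured on the platform.
Leg 4: 7.721 s is already measured on the platform.
Total: 3.262 + 0.2525 + 7.754 + 7.721 s.

Δt = 19.0 s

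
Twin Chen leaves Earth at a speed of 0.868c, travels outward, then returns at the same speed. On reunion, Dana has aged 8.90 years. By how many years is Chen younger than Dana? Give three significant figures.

γ = 1/√(1 − 0.868²) = 1/√0.2466 = 2.014
Chen's elapsed proper time: τ = 8.90/2.014 = 4.419 years.
Age gap = Δt − τ = 8.90 − 4.419 years.

Δt − τ = 4.48 years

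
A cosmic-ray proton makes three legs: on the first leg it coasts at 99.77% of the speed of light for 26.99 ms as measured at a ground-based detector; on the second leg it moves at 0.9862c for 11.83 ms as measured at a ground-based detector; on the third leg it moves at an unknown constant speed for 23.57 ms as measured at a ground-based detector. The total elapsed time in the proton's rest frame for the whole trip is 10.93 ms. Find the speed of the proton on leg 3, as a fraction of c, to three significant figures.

β = 0.953

Leg 1: β = 0.9977; γ = 1/√(1 − 0.9977²) = 1/√0.004595 = 14.75; τ_1 = 26.99/14.75 = 1.829 ms.
Leg 2: γ = 1/√(1 − 0.9862²) = 1/√0.02741 = 6.040; τ_2 = 11.83/6.040 = 1.959 ms.
Leg 3: speed unknown; τ_3 = 23.57/γ_3.
Total proper time: 1.829 + 1.959 + τ_3 = 10.93, so τ_3 = 10.93 − 3.788 = 7.142 ms.
γ_3 = 23.57/7.142 = 3.300; β = √(1 − 1/γ²) = √0.9082.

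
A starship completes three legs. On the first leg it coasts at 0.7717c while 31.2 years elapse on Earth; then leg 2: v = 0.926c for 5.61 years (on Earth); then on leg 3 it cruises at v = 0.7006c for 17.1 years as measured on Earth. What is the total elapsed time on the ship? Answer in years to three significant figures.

Leg 1: γ = 1/√(1 − 0.7717²) = 1/√0.4045 = 1.572; τ_1 = 31.2/1.572 = 19.84 years.
Leg 2: γ = 1/√(1 − 0.926²) = 1/√0.1425 = 2.649; τ_2 = 5.61/2.649 = 2.118 years.
Leg 3: γ = 1/√(1 − 0.7006²) = 1/√0.5092 = 1.401; τ_3 = 17.1/1.401 = 12.20 years.
Total: 19.84 + 2.118 + 12.20 years.

τ = 34.2 years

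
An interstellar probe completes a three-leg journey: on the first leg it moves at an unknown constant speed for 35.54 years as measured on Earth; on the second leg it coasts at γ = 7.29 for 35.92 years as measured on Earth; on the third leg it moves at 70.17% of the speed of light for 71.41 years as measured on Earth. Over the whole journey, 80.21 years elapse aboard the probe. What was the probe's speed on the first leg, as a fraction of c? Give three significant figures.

β = 0.727

Leg 1: speed unknown; τ_1 = 35.54/γ_1.
Leg 2: γ = 7.29; τ_2 = 35.92/7.290 = 4.927 years.
Leg 3: β = 0.7017; γ = 1/√(1 − 0.7017²) = 1/√0.5076 = 1.404; τ_3 = 71.41/1.404 = 50.88 years.
Total proper time: τ_1 + 4.927 + 50.88 = 80.21, so τ_1 = 80.21 − 55.80 = 24.41 years.
γ_1 = 35.54/24.41 = 1.456; β = √(1 − 1/γ²) = √0.5285.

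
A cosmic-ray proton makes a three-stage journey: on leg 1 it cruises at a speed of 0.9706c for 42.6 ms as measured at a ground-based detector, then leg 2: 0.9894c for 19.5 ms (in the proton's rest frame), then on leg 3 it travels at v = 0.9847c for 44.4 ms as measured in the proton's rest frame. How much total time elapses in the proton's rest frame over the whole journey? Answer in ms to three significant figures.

τ = 74.2 ms

Leg 1: γ = 1/√(1 − 0.9706²) = 1/√0.05794 = 4.155; τ_1 = 42.6/4.155 = 10.25 ms.
Leg 2: 19.5 ms is already measured in the proton's rest frame.
Leg 3: 44.4 ms is already measured in the proton's rest frame.
Total: 10.25 + 19.50 + 44.40 ms.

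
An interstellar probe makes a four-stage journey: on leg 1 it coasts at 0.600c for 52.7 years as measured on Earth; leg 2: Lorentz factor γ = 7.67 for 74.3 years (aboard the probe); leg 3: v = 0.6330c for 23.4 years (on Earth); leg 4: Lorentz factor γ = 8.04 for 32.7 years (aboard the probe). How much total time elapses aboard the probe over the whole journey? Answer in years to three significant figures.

Leg 1: γ = 1/√(1 − 0.600²) = 5/4 = 1.250; τ_1 = 52.7/1.250 = 42.16 years.
Leg 2: 74.3 years is already measured aboard the probe.
Leg 3: γ = 1/√(1 − 0.6330²) = 1/√0.5993 = 1.292; τ_3 = 23.4/1.292 = 18.12 years.
Leg 4: 32.7 years is already measured aboard the probe.
Total: 42.16 + 74.30 + 18.12 + 32.70 years.

τ = 167 years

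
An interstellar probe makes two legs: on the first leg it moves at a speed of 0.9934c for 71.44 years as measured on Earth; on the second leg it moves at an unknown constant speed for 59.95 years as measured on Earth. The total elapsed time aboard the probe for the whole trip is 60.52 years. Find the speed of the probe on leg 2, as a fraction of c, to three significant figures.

Leg 1: γ = 1/√(1 − 0.9934²) = 1/√0.01316 = 8.718; τ_1 = 71.44/8.718 = 8.194 years.
Leg 2: speed unknown; τ_2 = 59.95/γ_2.
Total proper time: 8.194 + τ_2 = 60.52, so τ_2 = 60.52 − 8.194 = 52.33 years.
γ_2 = 59.95/52.33 = 1.146; β = √(1 − 1/γ²) = √0.2382.

β = 0.488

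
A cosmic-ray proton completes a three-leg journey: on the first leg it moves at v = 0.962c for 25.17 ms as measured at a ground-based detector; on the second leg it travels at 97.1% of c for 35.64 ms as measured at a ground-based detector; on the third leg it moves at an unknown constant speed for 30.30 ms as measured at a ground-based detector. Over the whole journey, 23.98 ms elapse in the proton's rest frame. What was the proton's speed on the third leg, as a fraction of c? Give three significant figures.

Leg 1: γ = 1/√(1 − 0.962²) = 1/√0.07456 = 3.662; τ_1 = 25.17/3.662 = 6.873 ms.
Leg 2: β = 0.971; γ = 1/√(1 − 0.971²) = 1/√0.05716 = 4.183; τ_2 = 35.64/4.183 = 8.521 ms.
Leg 3: speed unknown; τ_3 = 30.30/γ_3.
Total proper time: 6.873 + 8.521 + τ_3 = 23.98, so τ_3 = 23.98 − 15.39 = 8.587 ms.
γ_3 = 30.30/8.587 = 3.529; β = √(1 − 1/γ²) = √0.9197.

β = 0.959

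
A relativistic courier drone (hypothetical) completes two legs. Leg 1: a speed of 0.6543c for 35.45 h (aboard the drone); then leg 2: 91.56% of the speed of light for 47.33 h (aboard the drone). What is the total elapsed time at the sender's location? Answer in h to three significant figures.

Δt = 165 h

Leg 1: γ = 1/√(1 − 0.6543²) = 1/√0.5719 = 1.322; Δt_1 = 1.322 × 35.45 = 46.88 h.
Leg 2: β = 0.9156; γ = 1/√(1 − 0.9156²) = 1/√0.1617 = 2.487; Δt_2 = 2.487 × 47.33 = 117.7 h.
Total: 46.88 + 117.7 h.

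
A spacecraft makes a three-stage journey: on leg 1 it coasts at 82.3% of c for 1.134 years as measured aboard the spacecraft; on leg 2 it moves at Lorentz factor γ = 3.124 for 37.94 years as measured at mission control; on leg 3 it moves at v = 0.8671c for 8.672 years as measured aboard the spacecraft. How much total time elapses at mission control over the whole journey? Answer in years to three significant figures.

Leg 1: β = 0.823; γ = 1/√(1 − 0.823²) = 1/√0.3227 = 1.760; Δt_1 = 1.760 × 1.134 = 1.996 years.
Leg 2: 37.94 years is already measured at mission control.
Leg 3: γ = 1/√(1 − 0.8671²) = 1/√0.2481 = 2.007; Δt_3 = 2.007 × 8.672 = 17.41 years.
Total: 1.996 + 37.94 + 17.41 years.

Δt = 57.3 years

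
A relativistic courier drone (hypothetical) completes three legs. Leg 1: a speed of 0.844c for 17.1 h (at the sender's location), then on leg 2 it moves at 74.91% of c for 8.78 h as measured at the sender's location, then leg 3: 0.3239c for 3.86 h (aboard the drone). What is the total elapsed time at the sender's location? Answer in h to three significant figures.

Leg 1: 17.1 h is already measured at the sender's location.
Leg 2: 8.78 h is already measured at the sender's location.
Leg 3: γ = 1/√(1 − 0.3239²) = 1/√0.8951 = 1.057; Δt_3 = 1.057 × 3.86 = 4.080 h.
Total: 17.10 + 8.780 + 4.080 h.

Δt = 30.0 h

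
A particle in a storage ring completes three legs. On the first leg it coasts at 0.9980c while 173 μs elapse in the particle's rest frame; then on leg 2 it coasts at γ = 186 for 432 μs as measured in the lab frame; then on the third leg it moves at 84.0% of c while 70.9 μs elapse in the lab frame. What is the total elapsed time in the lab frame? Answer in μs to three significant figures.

Leg 1: γ = 1/√(1 − 0.9980²) = 1/√0.003996 = 15.82; Δt_1 = 15.82 × 173 = 2737 μs.
Leg 2: 432 μs is already measured in the lab frame.
Leg 3: 70.9 μs is already measured in the lab frame.
Total: 2737 + 432.0 + 70.90 μs.

Δt = 3240 μs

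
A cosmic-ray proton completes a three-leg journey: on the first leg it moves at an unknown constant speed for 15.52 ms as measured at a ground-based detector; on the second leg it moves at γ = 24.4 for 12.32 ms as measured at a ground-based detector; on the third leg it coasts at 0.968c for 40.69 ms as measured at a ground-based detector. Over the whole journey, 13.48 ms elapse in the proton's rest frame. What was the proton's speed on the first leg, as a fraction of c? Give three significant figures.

β = 0.984

Leg 1: speed unknown; τ_1 = 15.52/γ_1.
Leg 2: γ = 24.4; τ_2 = 12.32/24.40 = 0.5049 ms.
Leg 3: γ = 1/√(1 − 0.968²) = 1/√0.06298 = 3.985; τ_3 = 40.69/3.985 = 10.21 ms.
Total proper time: τ_1 + 0.5049 + 10.21 = 13.48, so τ_1 = 13.48 − 10.72 = 2.764 ms.
γ_1 = 15.52/2.764 = 5.615; β = √(1 − 1/γ²) = √0.9683.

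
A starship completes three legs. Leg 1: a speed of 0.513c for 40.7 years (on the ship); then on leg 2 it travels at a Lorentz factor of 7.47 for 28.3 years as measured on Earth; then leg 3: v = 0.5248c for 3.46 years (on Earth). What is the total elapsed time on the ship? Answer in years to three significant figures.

τ = 47.4 years

Leg 1: 40.7 years is already measured on the ship.
Leg 2: γ = 7.47; τ_2 = 28.3/7.470 = 3.788 years.
Leg 3: γ = 1/√(1 − 0.5248²) = 1/√0.7246 = 1.175; τ_3 = 3.46/1.175 = 2.945 years.
Total: 40.70 + 3.788 + 2.945 years.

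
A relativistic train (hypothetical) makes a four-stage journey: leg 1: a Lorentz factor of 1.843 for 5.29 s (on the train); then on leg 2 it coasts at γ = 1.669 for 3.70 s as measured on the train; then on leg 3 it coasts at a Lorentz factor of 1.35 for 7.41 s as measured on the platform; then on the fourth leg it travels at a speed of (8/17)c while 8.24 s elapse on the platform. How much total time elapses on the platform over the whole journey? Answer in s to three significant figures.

Δt = 31.6 s

Leg 1: γ = 1.843; Δt_1 = 1.843 × 5.29 = 9.749 s.
Leg 2: γ = 1.669; Δt_2 = 1.669 × 3.70 = 6.175 s.
Leg 3: 7.41 s is already measured on the platform.
Leg 4: 8.24 s is already measured on the platform.
Total: 9.749 + 6.175 + 7.410 + 8.240 s.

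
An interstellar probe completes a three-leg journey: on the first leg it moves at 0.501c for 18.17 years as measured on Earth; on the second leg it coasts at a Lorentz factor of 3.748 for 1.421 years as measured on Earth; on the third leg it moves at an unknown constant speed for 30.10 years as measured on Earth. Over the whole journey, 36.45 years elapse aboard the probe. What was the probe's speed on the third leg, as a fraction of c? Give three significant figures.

β = 0.737

Leg 1: γ = 1/√(1 − 0.501²) = 1/√0.7490 = 1.155; τ_1 = 18.17/1.155 = 15.73 years.
Leg 2: γ = 3.748; τ_2 = 1.421/3.748 = 0.3791 years.
Leg 3: speed unknown; τ_3 = 30.10/γ_3.
Total proper time: 15.73 + 0.3791 + τ_3 = 36.45, so τ_3 = 36.45 − 16.10 = 20.35 years.
γ_3 = 30.10/20.35 = 1.479; β = √(1 − 1/γ²) = √0.5431.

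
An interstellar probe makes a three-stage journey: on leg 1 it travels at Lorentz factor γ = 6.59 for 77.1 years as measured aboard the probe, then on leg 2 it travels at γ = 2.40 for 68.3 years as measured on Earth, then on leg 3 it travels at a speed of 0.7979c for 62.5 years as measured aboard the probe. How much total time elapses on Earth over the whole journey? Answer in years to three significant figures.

Leg 1: γ = 6.59; Δt_1 = 6.590 × 77.1 = 508.1 years.
Leg 2: 68.3 years is already measured on Earth.
Leg 3: γ = 1/√(1 − 0.7979²) = 1/√0.3634 = 1.659; Δt_3 = 1.659 × 62.5 = 103.7 years.
Total: 508.1 + 68.30 + 103.7 years.

Δt = 680 years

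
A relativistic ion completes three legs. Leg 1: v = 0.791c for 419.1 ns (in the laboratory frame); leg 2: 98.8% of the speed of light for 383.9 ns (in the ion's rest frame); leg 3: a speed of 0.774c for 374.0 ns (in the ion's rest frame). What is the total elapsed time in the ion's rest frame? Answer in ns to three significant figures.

Leg 1: γ = 1/√(1 − 0.791²) = 1/√0.3743 = 1.634; τ_1 = 419.1/1.634 = 256.4 ns.
Leg 2: 383.9 ns is already measured in the ion's rest frame.
Leg 3: 374.0 ns is already measured in the ion's rest frame.
Total: 256.4 + 383.9 + 374.0 ns.

τ = 1010 ns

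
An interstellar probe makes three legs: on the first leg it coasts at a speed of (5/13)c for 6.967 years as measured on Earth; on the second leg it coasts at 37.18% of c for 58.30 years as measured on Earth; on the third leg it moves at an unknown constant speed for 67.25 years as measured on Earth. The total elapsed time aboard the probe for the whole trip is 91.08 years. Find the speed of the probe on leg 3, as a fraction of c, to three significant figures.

β = 0.891

Leg 1: γ = 1/√(1 − (5/13)²) = 13/12 ≈ 1.083; τ_1 = 6.967/1.083 = 6.431 years.
Leg 2: β = 0.3718; γ = 1/√(1 − 0.3718²) = 1/√0.8618 = 1.077; τ_2 = 58.30/1.077 = 54.12 years.
Leg 3: speed unknown; τ_3 = 67.25/γ_3.
Total proper time: 6.431 + 54.12 + τ_3 = 91.08, so τ_3 = 91.08 − 60.55 = 30.53 years.
γ_3 = 67.25/30.53 = 2.203; β = √(1 − 1/γ²) = √0.7939.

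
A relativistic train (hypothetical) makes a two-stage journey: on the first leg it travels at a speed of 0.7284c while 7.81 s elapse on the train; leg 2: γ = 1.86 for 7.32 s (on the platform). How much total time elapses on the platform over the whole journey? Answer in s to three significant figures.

Δt = 18.7 s

Leg 1: γ = 1/√(1 − 0.7284²) = 1/√0.4694 = 1.460; Δt_1 = 1.460 × 7.81 = 11.40 s.
Leg 2: 7.32 s is already measured on the platform.
Total: 11.40 + 7.320 s.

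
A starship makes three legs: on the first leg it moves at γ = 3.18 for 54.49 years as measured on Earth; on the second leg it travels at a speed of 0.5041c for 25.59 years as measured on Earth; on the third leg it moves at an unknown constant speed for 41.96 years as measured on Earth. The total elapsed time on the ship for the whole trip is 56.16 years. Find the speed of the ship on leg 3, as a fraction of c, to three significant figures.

Leg 1: γ = 3.18; τ_1 = 54.49/3.180 = 17.14 years.
Leg 2: γ = 1/√(1 − 0.5041²) = 1/√0.7459 = 1.158; τ_2 = 25.59/1.158 = 22.10 years.
Leg 3: speed unknown; τ_3 = 41.96/γ_3.
Total proper time: 17.14 + 22.10 + τ_3 = 56.16, so τ_3 = 56.16 − 39.24 = 16.92 years.
γ_3 = 41.96/16.92 = 2.479; β = √(1 − 1/γ²) = √0.8373.

β = 0.915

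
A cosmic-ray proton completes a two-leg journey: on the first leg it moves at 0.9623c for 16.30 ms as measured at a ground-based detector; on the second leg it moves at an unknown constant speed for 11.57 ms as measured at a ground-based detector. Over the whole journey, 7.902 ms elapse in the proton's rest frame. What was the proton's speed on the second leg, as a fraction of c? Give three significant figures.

Leg 1: γ = 1/√(1 − 0.9623²) = 1/√0.07398 = 3.677; τ_1 = 16.30/3.677 = 4.433 ms.
Leg 2: speed unknown; τ_2 = 11.57/γ_2.
Total proper time: 4.433 + τ_2 = 7.902, so τ_2 = 7.902 − 4.433 = 3.469 ms.
γ_2 = 11.57/3.469 = 3.336; β = √(1 − 1/γ²) = √0.9101.

β = 0.954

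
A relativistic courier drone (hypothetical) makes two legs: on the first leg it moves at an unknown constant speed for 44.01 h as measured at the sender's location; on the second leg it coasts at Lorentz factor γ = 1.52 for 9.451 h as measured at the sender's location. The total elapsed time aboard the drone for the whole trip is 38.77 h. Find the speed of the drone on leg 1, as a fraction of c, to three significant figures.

Leg 1: speed unknown; τ_1 = 44.01/γ_1.
Leg 2: γ = 1.52; τ_2 = 9.451/1.520 = 6.218 h.
Total proper time: τ_1 + 6.218 = 38.77, so τ_1 = 38.77 − 6.218 = 32.55 h.
γ_1 = 44.01/32.55 = 1.352; β = √(1 − 1/γ²) = √0.4529.

β = 0.673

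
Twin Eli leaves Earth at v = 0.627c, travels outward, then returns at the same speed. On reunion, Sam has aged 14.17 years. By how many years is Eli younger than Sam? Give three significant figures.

Δt − τ = 3.13 years

γ = 1/√(1 − 0.627²) = 1/√0.6069 = 1.284
Eli's elapsed proper time: τ = 14.17/1.284 = 11.04 years.
Age gap = Δt − τ = 14.17 − 11.04 years.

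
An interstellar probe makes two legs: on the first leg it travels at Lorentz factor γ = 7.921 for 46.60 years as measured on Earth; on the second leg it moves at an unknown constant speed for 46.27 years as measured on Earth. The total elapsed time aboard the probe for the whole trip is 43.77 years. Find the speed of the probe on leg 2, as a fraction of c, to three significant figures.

Leg 1: γ = 7.921; τ_1 = 46.60/7.921 = 5.883 years.
Leg 2: speed unknown; τ_2 = 46.27/γ_2.
Total proper time: 5.883 + τ_2 = 43.77, so τ_2 = 43.77 − 5.883 = 37.89 years.
γ_2 = 46.27/37.89 = 1.221; β = √(1 − 1/γ²) = √0.3295.

β = 0.574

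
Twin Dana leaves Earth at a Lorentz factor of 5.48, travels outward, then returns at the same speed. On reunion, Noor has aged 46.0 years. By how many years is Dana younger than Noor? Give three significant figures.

Δt − τ = 37.6 years

γ = 5.48
Dana's elapsed proper time: τ = 46.0/5.480 = 8.394 years.
Age gap = Δt − τ = 46.0 − 8.394 years.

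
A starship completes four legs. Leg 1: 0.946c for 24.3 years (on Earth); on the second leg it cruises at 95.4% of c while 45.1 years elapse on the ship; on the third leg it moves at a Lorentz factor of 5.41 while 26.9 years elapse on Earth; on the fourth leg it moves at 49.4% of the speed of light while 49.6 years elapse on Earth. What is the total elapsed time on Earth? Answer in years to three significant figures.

Leg 1: 24.3 years is already measured on Earth.
Leg 2: β = 0.954; γ = 1/√(1 − 0.954²) = 1/√0.08988 = 3.335; Δt_2 = 3.335 × 45.1 = 150.4 years.
Leg 3: 26.9 years is already measured on Earth.
Leg 4: 49.6 years is already measured on Earth.
Total: 24.30 + 150.4 + 26.90 + 49.60 years.

Δt = 251 years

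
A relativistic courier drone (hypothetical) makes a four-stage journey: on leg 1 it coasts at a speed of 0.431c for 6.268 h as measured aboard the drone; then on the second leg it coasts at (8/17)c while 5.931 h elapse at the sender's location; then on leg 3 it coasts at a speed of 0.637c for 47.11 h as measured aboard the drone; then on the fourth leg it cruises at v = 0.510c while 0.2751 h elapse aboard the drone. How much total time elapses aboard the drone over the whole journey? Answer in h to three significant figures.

τ = 58.9 h

Leg 1: 6.268 h is already measured aboard the drone.
Leg 2: γ = 1/√(1 − (8/17)²) = 17/15 ≈ 1.133; τ_2 = 5.931/1.133 = 5.233 h.
Leg 3: 47.11 h is already measured aboard the drone.
Leg 4: 0.2751 h is already measured aboard the drone.
Total: 6.268 + 5.233 + 47.11 + 0.2751 h.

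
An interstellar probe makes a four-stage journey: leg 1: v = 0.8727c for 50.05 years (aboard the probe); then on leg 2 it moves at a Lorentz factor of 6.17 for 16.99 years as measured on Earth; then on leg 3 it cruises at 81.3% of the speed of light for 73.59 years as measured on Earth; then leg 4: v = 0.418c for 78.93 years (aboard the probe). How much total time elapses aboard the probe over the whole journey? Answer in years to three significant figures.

τ = 175 years

Leg 1: 50.05 years is already measured aboard the probe.
Leg 2: γ = 6.17; τ_2 = 16.99/6.170 = 2.754 years.
Leg 3: β = 0.813; γ = 1/√(1 − 0.813²) = 1/√0.3390 = 1.717; τ_3 = 73.59/1.717 = 42.85 years.
Leg 4: 78.93 years is already measured aboard the probe.
Total: 50.05 + 2.754 + 42.85 + 78.93 years.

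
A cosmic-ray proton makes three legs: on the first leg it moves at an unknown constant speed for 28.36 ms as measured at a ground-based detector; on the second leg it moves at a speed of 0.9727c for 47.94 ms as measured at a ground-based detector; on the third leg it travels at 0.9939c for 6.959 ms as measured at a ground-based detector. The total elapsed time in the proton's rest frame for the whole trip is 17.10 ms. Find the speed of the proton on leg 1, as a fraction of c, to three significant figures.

Leg 1: speed unknown; τ_1 = 28.36/γ_1.
Leg 2: γ = 1/√(1 − 0.9727²) = 1/√0.05385 = 4.309; τ_2 = 47.94/4.309 = 11.13 ms.
Leg 3: γ = 1/√(1 − 0.9939²) = 1/√0.01216 = 9.067; τ_3 = 6.959/9.067 = 0.7675 ms.
Total proper time: τ_1 + 11.13 + 0.7675 = 17.10, so τ_1 = 17.10 − 11.89 = 5.207 ms.
γ_1 = 28.36/5.207 = 5.446; β = √(1 − 1/γ²) = √0.9663.

β = 0.983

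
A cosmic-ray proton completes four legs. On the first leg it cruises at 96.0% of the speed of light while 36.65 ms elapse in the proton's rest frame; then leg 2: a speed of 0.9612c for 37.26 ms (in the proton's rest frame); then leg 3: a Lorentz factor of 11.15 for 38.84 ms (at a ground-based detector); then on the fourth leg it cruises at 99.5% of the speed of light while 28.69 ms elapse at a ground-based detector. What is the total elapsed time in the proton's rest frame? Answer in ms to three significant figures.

Leg 1: 36.65 ms is already measured in the proton's rest frame.
Leg 2: 37.26 ms is already measured in the proton's rest frame.
Leg 3: γ = 11.15; τ_3 = 38.84/11.15 = 3.483 ms.
Leg 4: β = 0.995; γ = 1/√(1 − 0.995²) = 1/√0.009975 = 10.01; τ_4 = 28.69/10.01 = 2.865 ms.
Total: 36.65 + 37.26 + 3.483 + 2.865 ms.

τ = 80.3 ms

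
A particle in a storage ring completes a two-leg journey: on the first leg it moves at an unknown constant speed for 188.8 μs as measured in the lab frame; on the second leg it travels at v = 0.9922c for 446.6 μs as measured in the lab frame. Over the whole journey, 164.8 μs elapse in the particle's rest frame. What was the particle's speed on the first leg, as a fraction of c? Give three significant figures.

Leg 1: speed unknown; τ_1 = 188.8/γ_1.
Leg 2: γ = 1/√(1 − 0.9922²) = 1/√0.01554 = 8.022; τ_2 = 446.6/8.022 = 55.67 μs.
Total proper time: τ_1 + 55.67 = 164.8, so τ_1 = 164.8 − 55.67 = 109.1 μs.
γ_1 = 188.8/109.1 = 1.730; β = √(1 − 1/γ²) = √0.6659.

β = 0.816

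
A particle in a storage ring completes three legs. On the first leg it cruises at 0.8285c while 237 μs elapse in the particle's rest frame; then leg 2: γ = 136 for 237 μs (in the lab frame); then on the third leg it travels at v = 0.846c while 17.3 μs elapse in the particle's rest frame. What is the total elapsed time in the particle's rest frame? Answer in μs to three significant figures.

Leg 1: 237 μs is already measured in the particle's rest frame.
Leg 2: γ = 136; τ_2 = 237/136.0 = 1.743 μs.
Leg 3: 17.3 μs is already measured in the particle's rest frame.
Total: 237.0 + 1.743 + 17.30 μs.

τ = 256 μs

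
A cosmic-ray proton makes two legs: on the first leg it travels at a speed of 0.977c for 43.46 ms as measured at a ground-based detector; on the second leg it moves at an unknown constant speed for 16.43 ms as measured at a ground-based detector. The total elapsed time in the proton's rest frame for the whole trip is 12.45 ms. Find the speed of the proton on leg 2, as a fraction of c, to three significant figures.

β = 0.981

Leg 1: γ = 1/√(1 − 0.977²) = 1/√0.04547 = 4.690; τ_1 = 43.46/4.690 = 9.267 ms.
Leg 2: speed unknown; τ_2 = 16.43/γ_2.
Total proper time: 9.267 + τ_2 = 12.45, so τ_2 = 12.45 − 9.267 = 3.183 ms.
γ_2 = 16.43/3.183 = 5.162; β = √(1 − 1/γ²) = √0.9625.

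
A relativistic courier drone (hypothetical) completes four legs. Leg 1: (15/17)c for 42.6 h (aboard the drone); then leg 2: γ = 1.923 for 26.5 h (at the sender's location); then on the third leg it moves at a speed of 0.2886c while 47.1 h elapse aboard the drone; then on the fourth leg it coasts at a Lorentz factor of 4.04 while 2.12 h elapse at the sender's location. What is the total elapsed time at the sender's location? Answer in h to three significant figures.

Δt = 168 h

Leg 1: γ = 1/√(1 − (15/17)²) = 17/8 = 2.125; Δt_1 = 2.125 × 42.6 = 90.53 h.
Leg 2: 26.5 h is already measured at the sender's location.
Leg 3: γ = 1/√(1 − 0.2886²) = 1/√0.9167 = 1.044; Δt_3 = 1.044 × 47.1 = 49.19 h.
Leg 4: 2.12 h is already measured at the sender's location.
Total: 90.53 + 26.50 + 49.19 + 2.120 h.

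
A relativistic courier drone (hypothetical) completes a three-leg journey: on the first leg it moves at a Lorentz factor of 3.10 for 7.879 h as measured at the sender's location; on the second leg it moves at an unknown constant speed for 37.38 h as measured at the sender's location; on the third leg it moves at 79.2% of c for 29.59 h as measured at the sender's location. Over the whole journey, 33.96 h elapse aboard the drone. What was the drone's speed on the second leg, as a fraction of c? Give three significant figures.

Leg 1: γ = 3.10; τ_1 = 7.879/3.100 = 2.542 h.
Leg 2: speed unknown; τ_2 = 37.38/γ_2.
Leg 3: β = 0.792; γ = 1/√(1 − 0.792²) = 1/√0.3727 = 1.638; τ_3 = 29.59/1.638 = 18.07 h.
Total proper time: 2.542 + τ_2 + 18.07 = 33.96, so τ_2 = 33.96 − 20.61 = 13.35 h.
γ_2 = 37.38/13.35 = 2.799; β = √(1 − 1/γ²) = √0.8724.

β = 0.934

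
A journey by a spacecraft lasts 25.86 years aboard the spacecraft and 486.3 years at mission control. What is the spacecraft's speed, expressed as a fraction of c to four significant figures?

The proper time is measured aboard the spacecraft (both events occur at the spacecraft's location); Δt is measured at mission control. γ = Δt/τ = 486.3/25.86 = 18.81.
β = √(1 − 1/γ²) = √(1 − 0.002828) = √0.9972

v = 0.9986c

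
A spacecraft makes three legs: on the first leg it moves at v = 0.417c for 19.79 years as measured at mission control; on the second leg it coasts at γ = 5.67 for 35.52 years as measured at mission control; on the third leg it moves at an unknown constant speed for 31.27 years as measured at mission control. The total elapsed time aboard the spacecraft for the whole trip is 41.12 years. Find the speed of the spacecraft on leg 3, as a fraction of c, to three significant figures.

Leg 1: γ = 1/√(1 − 0.417²) = 1/√0.8261 = 1.100; τ_1 = 19.79/1.100 = 17.99 years.
Leg 2: γ = 5.67; τ_2 = 35.52/5.670 = 6.265 years.
Leg 3: speed unknown; τ_3 = 31.27/γ_3.
Total proper time: 17.99 + 6.265 + τ_3 = 41.12, so τ_3 = 41.12 − 24.25 = 16.87 years.
γ_3 = 31.27/16.87 = 1.854; β = √(1 − 1/γ²) = √0.7090.

β = 0.842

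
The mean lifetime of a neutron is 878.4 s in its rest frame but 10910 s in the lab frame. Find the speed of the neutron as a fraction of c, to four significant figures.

γ = Δt/τ₀ = 10910/878.4 = 12.42
β = √(1 − 1/γ²) = √(1 − 0.006482) = √0.9935

β = 0.9968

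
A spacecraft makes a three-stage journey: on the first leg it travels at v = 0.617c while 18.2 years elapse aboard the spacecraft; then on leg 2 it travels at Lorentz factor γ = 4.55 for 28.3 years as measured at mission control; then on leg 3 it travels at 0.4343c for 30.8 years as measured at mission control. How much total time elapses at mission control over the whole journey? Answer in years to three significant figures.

Δt = 82.2 years

Leg 1: γ = 1/√(1 − 0.617²) = 1/√0.6193 = 1.271; Δt_1 = 1.271 × 18.2 = 23.13 years.
Leg 2: 28.3 years is already measured at mission control.
Leg 3: 30.8 years is already measured at mission control.
Total: 23.13 + 28.30 + 30.80 years.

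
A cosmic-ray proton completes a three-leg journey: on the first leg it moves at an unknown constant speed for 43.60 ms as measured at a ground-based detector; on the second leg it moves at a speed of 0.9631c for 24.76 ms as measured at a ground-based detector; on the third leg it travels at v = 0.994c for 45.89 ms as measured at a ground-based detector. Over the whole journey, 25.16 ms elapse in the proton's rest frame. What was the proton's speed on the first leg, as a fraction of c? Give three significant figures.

β = 0.951

Leg 1: speed unknown; τ_1 = 43.60/γ_1.
Leg 2: γ = 1/√(1 − 0.9631²) = 1/√0.07244 = 3.715; τ_2 = 24.76/3.715 = 6.664 ms.
Leg 3: γ = 1/√(1 − 0.994²) = 1/√0.01196 = 9.142; τ_3 = 45.89/9.142 = 5.019 ms.
Total proper time: τ_1 + 6.664 + 5.019 = 25.16, so τ_1 = 25.16 − 11.68 = 13.48 ms.
γ_1 = 43.60/13.48 = 3.235; β = √(1 − 1/γ²) = √0.9045.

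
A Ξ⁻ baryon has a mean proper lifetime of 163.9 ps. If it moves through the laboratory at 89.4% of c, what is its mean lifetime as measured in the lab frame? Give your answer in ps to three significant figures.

Δt = 366 ps

β = 0.894; γ = 1/√(1 − 0.894²) = 1/√0.2008 = 2.232
The rest-frame lifetime is the proper time; the lab measures the dilated interval Δt = γτ₀ = 2.232 × 163.9 ps.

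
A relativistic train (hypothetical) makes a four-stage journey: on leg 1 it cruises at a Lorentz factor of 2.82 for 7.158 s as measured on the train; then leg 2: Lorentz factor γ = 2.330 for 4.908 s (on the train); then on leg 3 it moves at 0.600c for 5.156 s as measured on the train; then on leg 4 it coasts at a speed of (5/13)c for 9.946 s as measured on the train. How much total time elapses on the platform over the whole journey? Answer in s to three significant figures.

Δt = 48.8 s

Leg 1: γ = 2.82; Δt_1 = 2.820 × 7.158 = 20.19 s.
Leg 2: γ = 2.330; Δt_2 = 2.330 × 4.908 = 11.44 s.
Leg 3: γ = 1/√(1 − 0.600²) = 5/4 = 1.250; Δt_3 = 1.250 × 5.156 = 6.445 s.
Leg 4: γ = 1/√(1 − (5/13)²) = 13/12 ≈ 1.083; Δt_4 = 1.083 × 9.946 = 10.77 s.
Total: 20.19 + 11.44 + 6.445 + 10.77 s.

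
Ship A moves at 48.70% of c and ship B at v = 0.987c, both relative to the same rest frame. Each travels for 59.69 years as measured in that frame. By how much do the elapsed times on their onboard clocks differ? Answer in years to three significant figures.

|τ_A − τ_B| = 42.5 years

A: β = 0.4870; γ = 1/√(1 − 0.4870²) = 1/√0.7628 = 1.145; τ_A = 59.69/1.145 = 52.13 years.
B: γ = 1/√(1 − 0.987²) = 1/√0.02583 = 6.222; τ_B = 59.69/6.222 = 9.593 years.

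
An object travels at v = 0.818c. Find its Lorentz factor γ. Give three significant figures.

γ = 1.74

γ = 1/√(1 − 0.818²) = 1/√0.3309 = 1.738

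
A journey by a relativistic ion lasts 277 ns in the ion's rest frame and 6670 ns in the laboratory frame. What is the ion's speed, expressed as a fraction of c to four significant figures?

v = 0.9991c

The proper time is measured in the ion's rest frame (both events occur at the ion's location); Δt is measured in the laboratory frame. γ = Δt/τ = 6670/277 = 24.08.
β = √(1 − 1/γ²) = √(1 − 0.001725) = √0.9983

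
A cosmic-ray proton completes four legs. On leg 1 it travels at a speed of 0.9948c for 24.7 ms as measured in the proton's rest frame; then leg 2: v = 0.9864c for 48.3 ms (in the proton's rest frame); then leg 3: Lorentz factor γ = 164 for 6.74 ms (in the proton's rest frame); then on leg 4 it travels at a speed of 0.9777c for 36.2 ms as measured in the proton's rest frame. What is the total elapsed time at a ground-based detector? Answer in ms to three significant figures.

Δt = 1810 ms

Leg 1: γ = 1/√(1 − 0.9948²) = 1/√0.01037 = 9.819; Δt_1 = 9.819 × 24.7 = 242.5 ms.
Leg 2: γ = 1/√(1 − 0.9864²) = 1/√0.02702 = 6.084; Δt_2 = 6.084 × 48.3 = 293.9 ms.
Leg 3: γ = 164; Δt_3 = 164.0 × 6.74 = 1105 ms.
Leg 4: γ = 1/√(1 − 0.9777²) = 1/√0.04410 = 4.762; Δt_4 = 4.762 × 36.2 = 172.4 ms.
Total: 242.5 + 293.9 + 1105 + 172.4 ms.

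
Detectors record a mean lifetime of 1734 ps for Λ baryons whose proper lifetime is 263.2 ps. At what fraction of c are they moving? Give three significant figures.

γ = Δt/τ₀ = 1734/263.2 = 6.588
β = √(1 − 1/γ²) = √(1 − 0.02304) = √0.9770

v = 0.988c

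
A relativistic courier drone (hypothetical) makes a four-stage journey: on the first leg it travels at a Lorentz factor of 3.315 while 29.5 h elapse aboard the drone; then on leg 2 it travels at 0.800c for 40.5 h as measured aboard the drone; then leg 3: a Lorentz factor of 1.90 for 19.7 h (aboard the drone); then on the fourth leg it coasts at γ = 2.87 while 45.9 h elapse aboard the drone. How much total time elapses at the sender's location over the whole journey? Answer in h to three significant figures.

Leg 1: γ = 3.315; Δt_1 = 3.315 × 29.5 = 97.79 h.
Leg 2: γ = 1/√(1 − 0.800²) = 5/3 ≈ 1.667; Δt_2 = 1.667 × 40.5 = 67.50 h.
Leg 3: γ = 1.90; Δt_3 = 1.900 × 19.7 = 37.43 h.
Leg 4: γ = 2.87; Δt_4 = 2.870 × 45.9 = 131.7 h.
Total: 97.79 + 67.50 + 37.43 + 131.7 h.

Δt = 334 h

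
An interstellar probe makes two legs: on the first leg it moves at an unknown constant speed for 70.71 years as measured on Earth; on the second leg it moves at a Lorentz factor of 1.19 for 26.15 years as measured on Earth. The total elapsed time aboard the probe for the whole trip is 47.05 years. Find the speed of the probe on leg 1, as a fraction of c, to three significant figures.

Leg 1: speed unknown; τ_1 = 70.71/γ_1.
Leg 2: γ = 1.19; τ_2 = 26.15/1.190 = 21.97 years.
Total proper time: τ_1 + 21.97 = 47.05, so τ_1 = 47.05 − 21.97 = 25.08 years.
γ_1 = 70.71/25.08 = 2.820; β = √(1 − 1/γ²) = √0.8742.

β = 0.935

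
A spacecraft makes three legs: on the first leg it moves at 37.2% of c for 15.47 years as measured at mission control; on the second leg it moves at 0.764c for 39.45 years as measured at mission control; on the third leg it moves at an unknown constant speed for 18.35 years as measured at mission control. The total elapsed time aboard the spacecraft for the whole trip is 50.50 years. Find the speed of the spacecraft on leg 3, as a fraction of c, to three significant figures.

Leg 1: β = 0.372; γ = 1/√(1 − 0.372²) = 1/√0.8616 = 1.077; τ_1 = 15.47/1.077 = 14.36 years.
Leg 2: γ = 1/√(1 − 0.764²) = 1/√0.4163 = 1.550; τ_2 = 39.45/1.550 = 25.45 years.
Leg 3: speed unknown; τ_3 = 18.35/γ_3.
Total proper time: 14.36 + 25.45 + τ_3 = 50.50, so τ_3 = 50.50 − 39.81 = 10.69 years.
γ_3 = 18.35/10.69 = 1.717; β = √(1 − 1/γ²) = √0.6608.

β = 0.813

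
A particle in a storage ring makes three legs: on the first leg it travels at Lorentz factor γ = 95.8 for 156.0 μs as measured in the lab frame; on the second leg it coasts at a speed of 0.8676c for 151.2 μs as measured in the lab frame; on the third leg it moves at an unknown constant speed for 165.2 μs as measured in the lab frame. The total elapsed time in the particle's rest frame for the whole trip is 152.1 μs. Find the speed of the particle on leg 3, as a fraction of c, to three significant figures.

β = 0.890

Leg 1: γ = 95.8; τ_1 = 156.0/95.80 = 1.628 μs.
Leg 2: γ = 1/√(1 − 0.8676²) = 1/√0.2473 = 2.011; τ_2 = 151.2/2.011 = 75.19 μs.
Leg 3: speed unknown; τ_3 = 165.2/γ_3.
Total proper time: 1.628 + 75.19 + τ_3 = 152.1, so τ_3 = 152.1 − 76.81 = 75.29 μs.
γ_3 = 165.2/75.29 = 2.194; β = √(1 − 1/γ²) = √0.7923.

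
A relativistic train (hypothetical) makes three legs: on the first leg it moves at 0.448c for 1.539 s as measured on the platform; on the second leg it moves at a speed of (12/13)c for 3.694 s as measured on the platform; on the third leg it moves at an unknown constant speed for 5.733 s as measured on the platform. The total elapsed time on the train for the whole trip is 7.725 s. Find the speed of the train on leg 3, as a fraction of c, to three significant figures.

β = 0.511

Leg 1: γ = 1/√(1 − 0.448²) = 1/√0.7993 = 1.119; τ_1 = 1.539/1.119 = 1.376 s.
Leg 2: γ = 1/√(1 − (12/13)²) = 13/5 = 2.600; τ_2 = 3.694/2.600 = 1.421 s.
Leg 3: speed unknown; τ_3 = 5.733/γ_3.
Total proper time: 1.376 + 1.421 + τ_3 = 7.725, so τ_3 = 7.725 − 2.797 = 4.928 s.
γ_3 = 5.733/4.928 = 1.163; β = √(1 − 1/γ²) = √0.2610.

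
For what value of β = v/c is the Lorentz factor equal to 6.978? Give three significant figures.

β = √(1 − 1/γ²) = √(1 − 1/6.978²) = √(1 − 0.02054) = √0.9795

β = 0.990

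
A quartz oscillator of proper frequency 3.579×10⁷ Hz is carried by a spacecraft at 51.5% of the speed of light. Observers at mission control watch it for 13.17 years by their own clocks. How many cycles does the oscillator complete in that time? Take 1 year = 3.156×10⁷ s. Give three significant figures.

N = 1.28×10¹⁶

β = 0.515; γ = 1/√(1 − 0.515²) = 1/√0.7348 = 1.167
During 13.17 years of lab time, the oscillator's proper time advances by τ = Δt/γ = 13.17/1.167 = 11.29 years = 3.563×10⁸ s.
N = f × τ = 3.579×10⁷ × 3.563×10⁸ = 1.275×10¹⁶.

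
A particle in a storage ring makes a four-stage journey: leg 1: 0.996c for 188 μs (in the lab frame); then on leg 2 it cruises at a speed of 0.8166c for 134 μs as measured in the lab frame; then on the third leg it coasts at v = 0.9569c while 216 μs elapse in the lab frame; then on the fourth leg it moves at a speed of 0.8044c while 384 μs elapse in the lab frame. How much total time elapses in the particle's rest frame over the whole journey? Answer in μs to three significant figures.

Leg 1: γ = 1/√(1 − 0.996²) = 1/√0.007984 = 11.19; τ_1 = 188/11.19 = 16.80 μs.
Leg 2: γ = 1/√(1 − 0.8166²) = 1/√0.3332 = 1.732; τ_2 = 134/1.732 = 77.35 μs.
Leg 3: γ = 1/√(1 − 0.9569²) = 1/√0.08434 = 3.443; τ_3 = 216/3.443 = 62.73 μs.
Leg 4: γ = 1/√(1 − 0.8044²) = 1/√0.3529 = 1.683; τ_4 = 384/1.683 = 228.1 μs.
Total: 16.80 + 77.35 + 62.73 + 228.1 μs.

τ = 385 μs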